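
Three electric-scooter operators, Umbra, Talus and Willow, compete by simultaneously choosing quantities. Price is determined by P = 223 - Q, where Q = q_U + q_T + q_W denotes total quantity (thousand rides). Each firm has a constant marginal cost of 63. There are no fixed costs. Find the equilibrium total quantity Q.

Each firm earns π_i = (223 - Q)q_i - 63q_i.
First-order condition (treating rivals' output as given): 160 - 2q_i - Σ_{j≠i} q_j = 0.
By symmetry each firm produces the same amount; substituting Σ_{j≠i} q_j = 2q_i yields q_i = 160/4 = 40.
Total output Q = 40 + 40 + 40 = 120.

120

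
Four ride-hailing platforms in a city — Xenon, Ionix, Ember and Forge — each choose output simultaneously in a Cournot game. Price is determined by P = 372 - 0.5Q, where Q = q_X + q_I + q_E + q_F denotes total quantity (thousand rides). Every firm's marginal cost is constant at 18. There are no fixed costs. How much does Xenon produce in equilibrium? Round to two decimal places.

Each firm earns π_i = (372 - 0.5Q)q_i - 18q_i.
First-order condition (treating rivals' output as given): 354 - q_i - (1/2)·Σ_{j≠i} q_j = 0.
With identical firms every q_j equals q_i, so Σ_{j≠i} q_j = 3q_i and 354 = (5/2)q_i, giving q_i = 708/5.

141.60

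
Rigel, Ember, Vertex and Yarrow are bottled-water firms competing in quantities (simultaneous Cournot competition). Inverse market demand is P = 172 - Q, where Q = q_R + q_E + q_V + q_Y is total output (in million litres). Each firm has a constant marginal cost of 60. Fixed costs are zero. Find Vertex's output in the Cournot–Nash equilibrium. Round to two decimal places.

Each firm earns π_i = (172 - Q)q_i - 60q_i.
Setting ∂π_i/∂q_i = 0 with rivals' quantities fixed: 112 - 2q_i - Σ_{j≠i} q_j = 0.
By symmetry each firm produces the same amount; substituting Σ_{j≠i} q_j = 3q_i yields q_i = 112/5.

22.40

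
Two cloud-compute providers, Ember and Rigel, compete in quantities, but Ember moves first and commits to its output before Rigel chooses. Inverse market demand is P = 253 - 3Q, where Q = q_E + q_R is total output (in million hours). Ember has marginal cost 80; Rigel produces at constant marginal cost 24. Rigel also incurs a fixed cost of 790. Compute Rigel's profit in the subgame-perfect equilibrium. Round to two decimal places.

Solve by backward induction. Given q_E, the follower Rigel maximises π_R = (253 - 3q_E - 3q_R)q_R - 24q_R.
∂π_R/∂q_R = 229 - 3q_E - 6q_R = 0 gives the reaction function q_R = (229 - 3q_E)/6.
The leader anticipates this reaction. Substituting into P = 253 - 3Q gives P = 277/2 - (3/2)q_E, so π_E = (277/2 - (3/2)q_E)q_E - 80q_E.
Leader FOC: 117/2 - 3q_E = 0, so q_E = 39/2.
Then q_R = (229 - 3·(39/2))/6 = 341/12.
Price P = 253 - 3·(575/12) = 437/4.
Rigel's profit: (437/4 - 24)·(341/12) - 790 = 1632.5208.

1632.52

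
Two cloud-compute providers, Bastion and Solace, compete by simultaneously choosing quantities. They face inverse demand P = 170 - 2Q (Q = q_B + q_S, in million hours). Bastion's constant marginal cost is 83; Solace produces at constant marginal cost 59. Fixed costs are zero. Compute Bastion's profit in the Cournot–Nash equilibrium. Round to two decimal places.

220.50

Bastion's profit: π_B = (170 - 2Q)q_B - (83q_B). Setting ∂π_B/∂q_B = 0: 87 - 4q_B - 2(q_S) = 0.
Solace's first-order condition: 111 - 4q_S - 2(q_B) = 0.
Rearranging gives the reaction functions q_B = (87 - 2q_S)/4 and q_S = (111 - 2q_B)/4.
Substituting one into the other gives q_B = 21/2 and q_S = 45/2.
Price P = 170 - 2·33 = 104.
Bastion's profit: (104 - 83)·(21/2) = 441/2.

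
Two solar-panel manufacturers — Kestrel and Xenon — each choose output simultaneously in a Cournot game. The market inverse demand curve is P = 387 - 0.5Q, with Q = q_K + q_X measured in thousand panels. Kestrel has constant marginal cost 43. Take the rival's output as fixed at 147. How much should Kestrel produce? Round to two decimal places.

With the rival's output fixed at 147, Kestrel's profit is π_K = (387 - (1/2)·147 - (1/2)q_K)q_K - (43q_K) = (627/2 - (1/2)q_K)q_K - (43q_K).
∂π_K/∂q_K = 541/2 - q_K = 0, so q_K = 541/2.

270.50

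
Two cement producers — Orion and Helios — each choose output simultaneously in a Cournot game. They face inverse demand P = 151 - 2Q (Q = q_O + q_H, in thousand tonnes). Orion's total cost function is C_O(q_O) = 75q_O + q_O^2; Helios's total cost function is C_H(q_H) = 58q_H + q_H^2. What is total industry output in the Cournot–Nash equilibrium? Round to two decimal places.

Orion's profit: π_O = (151 - 2Q)q_O - (75q_O + q_O²). Setting ∂π_O/∂q_O = 0: 76 - 6q_O - 2(q_H) = 0.
Helios's profit: π_H = (151 - 2Q)q_H - (58q_H + q_H²). Setting ∂π_H/∂q_H = 0: 93 - 6q_H - 2(q_O) = 0.
Best responses: q_O = (76 - 2q_H)/6, q_H = (93 - 2q_O)/6.
Substituting one into the other gives q_O = 135/16 and q_H = 203/16.
Total output Q = 135/16 + 203/16 = 169/8.

21.13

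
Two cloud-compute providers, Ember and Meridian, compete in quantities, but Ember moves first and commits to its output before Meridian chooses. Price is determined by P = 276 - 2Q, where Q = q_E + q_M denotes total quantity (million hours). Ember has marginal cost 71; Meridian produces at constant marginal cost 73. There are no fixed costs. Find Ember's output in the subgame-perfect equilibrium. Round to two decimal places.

51.75

The follower Meridian best-responds to any q_E: π_M = (276 - 2Q)q_M - 73q_M.
Setting the follower's marginal profit to zero, 203 - 2q_E - 4q_M = 0, i.e. q_M = (203 - 2q_E)/4.
The leader anticipates this reaction. Substituting into P = 276 - 2Q gives P = 349/2 - q_E, so π_E = (349/2 - q_E)q_E - 71q_E.
Maximising: ∂π_E/∂q_E = 207/2 - 2q_E = 0, giving q_E = 207/4.
Then q_M = (203 - 2·(207/4))/4 = 199/8.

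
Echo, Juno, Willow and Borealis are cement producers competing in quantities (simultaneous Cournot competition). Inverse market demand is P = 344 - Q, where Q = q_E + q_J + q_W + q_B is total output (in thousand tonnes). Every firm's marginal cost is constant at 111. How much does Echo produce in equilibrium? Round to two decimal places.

A representative firm's profit is π_i = q_i(344 - Q) - 111q_i.
First-order condition (treating rivals' output as given): 233 - 2q_i - Σ_{j≠i} q_j = 0.
By symmetry each firm produces the same amount; substituting Σ_{j≠i} q_j = 3q_i yields q_i = 233/5.

46.60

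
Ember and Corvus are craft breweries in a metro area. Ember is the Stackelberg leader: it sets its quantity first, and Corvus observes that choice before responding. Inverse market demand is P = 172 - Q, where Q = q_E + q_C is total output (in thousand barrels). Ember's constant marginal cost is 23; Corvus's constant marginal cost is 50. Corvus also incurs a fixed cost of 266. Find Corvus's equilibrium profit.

The follower Corvus best-responds to any q_E: π_C = (172 - Q)q_C - 50q_C.
∂π_C/∂q_C = 122 - q_E - 2q_C = 0 gives the reaction function q_C = (122 - q_E)/2.
The leader anticipates this reaction. Substituting into P = 172 - Q gives P = 111 - (1/2)q_E, so π_E = (111 - (1/2)q_E)q_E - 23q_E.
The leader's first-order condition 88 - q_E = 0 yields q_E = 88.
Then q_C = (122 - 88)/2 = 17.
Price P = 172 - 105 = 67.
Corvus's profit: (67 - 50)·17 - 266 = 23.

23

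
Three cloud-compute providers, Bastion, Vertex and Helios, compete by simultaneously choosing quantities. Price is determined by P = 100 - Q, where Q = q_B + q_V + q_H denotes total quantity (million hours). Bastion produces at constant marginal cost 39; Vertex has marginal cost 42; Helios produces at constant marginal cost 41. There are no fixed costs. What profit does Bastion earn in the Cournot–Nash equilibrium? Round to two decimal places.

272.25

Bastion's profit: π_B = (100 - Q)q_B - (39q_B). Setting ∂π_B/∂q_B = 0: 61 - 2q_B - (q_V + q_H) = 0.
Vertex's profit: π_V = (100 - Q)q_V - (42q_V). Setting ∂π_V/∂q_V = 0: 58 - 2q_V - (q_B + q_H) = 0.
Helios's profit: π_H = (100 - Q)q_H - (41q_H). Setting ∂π_H/∂q_H = 0: 59 - 2q_H - (q_B + q_V) = 0.
Adding the 3 first-order conditions: 178 − 4Q = 0, so Q = 89/2.
Back-substituting: q_B = (61 − 89/2) = 33/2, q_V = (58 − 89/2) = 27/2, q_H = (59 − 89/2) = 29/2.
Price P = 100 - 89/2 = 111/2.
Bastion's profit: (111/2 - 39)·(33/2) = 1089/4.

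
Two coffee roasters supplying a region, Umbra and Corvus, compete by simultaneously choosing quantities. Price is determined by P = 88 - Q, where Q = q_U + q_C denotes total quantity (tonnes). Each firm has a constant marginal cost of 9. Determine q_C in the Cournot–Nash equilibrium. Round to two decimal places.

A representative firm's profit is π_i = q_i(88 - Q) - 9q_i.
Setting ∂π_i/∂q_i = 0 with rivals' quantities fixed: 79 - 2q_i - q_j = 0.
By symmetry each firm produces the same amount; substituting q_j = q_i yields q_i = 79/3.

26.33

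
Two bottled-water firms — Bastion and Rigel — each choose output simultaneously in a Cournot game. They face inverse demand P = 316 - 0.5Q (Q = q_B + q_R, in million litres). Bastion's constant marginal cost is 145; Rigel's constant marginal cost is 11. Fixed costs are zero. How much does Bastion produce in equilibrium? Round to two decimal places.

Bastion's profit: π_B = (316 - 0.5Q)q_B - (145q_B). Setting ∂π_B/∂q_B = 0: 171 - q_B - (1/2)(q_R) = 0.
Rigel's profit: π_R = (316 - 0.5Q)q_R - (11q_R). Setting ∂π_R/∂q_R = 0: 305 - q_R - (1/2)(q_B) = 0.
Rearranging gives the reaction functions q_B = (171 - (1/2)q_R) and q_R = (305 - (1/2)q_B).
Solving the pair: q_B = 74/3, q_R = 878/3.

24.67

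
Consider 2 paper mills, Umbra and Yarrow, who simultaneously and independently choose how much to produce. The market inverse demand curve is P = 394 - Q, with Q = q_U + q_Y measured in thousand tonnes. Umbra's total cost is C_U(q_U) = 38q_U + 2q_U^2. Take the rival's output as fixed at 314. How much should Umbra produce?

7

With the rival's output fixed at 314, Umbra's profit is π_U = (394 - 314 - q_U)q_U - (38q_U + 2q_U²) = (80 - q_U)q_U - (38q_U + 2q_U²).
∂π_U/∂q_U = 42 - 6q_U = 0, so q_U = 7.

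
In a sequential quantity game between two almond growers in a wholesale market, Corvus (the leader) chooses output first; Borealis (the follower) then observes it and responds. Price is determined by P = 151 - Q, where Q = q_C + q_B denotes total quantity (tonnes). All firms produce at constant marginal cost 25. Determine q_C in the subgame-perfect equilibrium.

63

The follower Borealis best-responds to any q_C: π_B = (151 - Q)q_B - 25q_B.
∂π_B/∂q_B = 126 - q_C - 2q_B = 0 gives the reaction function q_B = (126 - q_C)/2.
Corvus substitutes q_B(q_C) into its own profit: π_C = q_C(151 - q_C - (126 - q_C)/2) - 25q_C = (88 - (1/2)q_C)q_C - 25q_C.
Leader FOC: 63 - q_C = 0, so q_C = 63.
Then q_B = (126 - 63)/2 = 63/2.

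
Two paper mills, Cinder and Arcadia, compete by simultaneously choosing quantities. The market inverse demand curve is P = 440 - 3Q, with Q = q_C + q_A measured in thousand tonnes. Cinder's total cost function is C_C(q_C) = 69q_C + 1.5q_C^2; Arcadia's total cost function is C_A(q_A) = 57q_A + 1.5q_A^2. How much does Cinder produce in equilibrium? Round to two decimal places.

30.42

Cinder's profit: π_C = (440 - 3Q)q_C - (69q_C + (3/2)q_C²). Setting ∂π_C/∂q_C = 0: 371 - 9q_C - 3(q_A) = 0.
Arcadia's profit: π_A = (440 - 3Q)q_A - (57q_A + (3/2)q_A²). Setting ∂π_A/∂q_A = 0: 383 - 9q_A - 3(q_C) = 0.
So q_C = (371 - 3q_A)/9 and q_A = (383 - 3q_C)/9.
Substituting one into the other gives q_C = 365/12 and q_A = 389/12.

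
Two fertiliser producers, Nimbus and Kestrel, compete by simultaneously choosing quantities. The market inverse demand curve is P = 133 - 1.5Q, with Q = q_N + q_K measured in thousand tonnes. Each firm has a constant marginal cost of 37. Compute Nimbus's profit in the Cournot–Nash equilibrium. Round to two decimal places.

A representative firm's profit is π_i = q_i(133 - 1.5Q) - 37q_i.
Setting ∂π_i/∂q_i = 0 with rivals' quantities fixed: 96 - 3q_i - (3/2)q_j = 0.
With identical firms every q_j equals q_i, so q_j = q_i and 96 = (9/2)q_i, giving q_i = 64/3.
Price P = 133 - (3/2)·(128/3) = 69.
Nimbus's profit: (69 - 37)·(64/3) = 682.6667.

682.67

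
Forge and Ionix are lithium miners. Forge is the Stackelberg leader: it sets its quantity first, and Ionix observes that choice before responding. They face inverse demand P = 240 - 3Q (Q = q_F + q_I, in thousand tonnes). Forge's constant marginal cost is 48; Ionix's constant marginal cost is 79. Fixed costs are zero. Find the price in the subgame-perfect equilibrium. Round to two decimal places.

103.75

Solve by backward induction. Given q_F, the follower Ionix maximises π_I = (240 - 3q_F - 3q_I)q_I - 79q_I.
Follower FOC: 161 - 3q_F - 6q_I = 0, so q_I(q_F) = (161 - 3q_F)/6.
Forge substitutes q_I(q_F) into its own profit: π_F = q_F(240 - 3q_F - (161 - 3q_F)/2) - 48q_F = (319/2 - (3/2)q_F)q_F - 48q_F.
Maximising: ∂π_F/∂q_F = 223/2 - 3q_F = 0, giving q_F = 223/6.
Then q_I = (161 - 3·(223/6))/6 = 33/4.
Total output Q = 545/12, so price P = 240 - 3·(545/12) = 415/4.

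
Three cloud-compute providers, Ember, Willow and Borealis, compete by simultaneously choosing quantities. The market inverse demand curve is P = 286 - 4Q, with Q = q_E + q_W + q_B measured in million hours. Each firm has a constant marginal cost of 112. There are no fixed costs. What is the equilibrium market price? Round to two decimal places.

Each firm earns π_i = (286 - 4Q)q_i - 112q_i.
Setting ∂π_i/∂q_i = 0 with rivals' quantities fixed: 174 - 8q_i - 4·Σ_{j≠i} q_j = 0.
With identical firms every q_j equals q_i, so Σ_{j≠i} q_j = 2q_i and 174 = 16q_i, giving q_i = 87/8.
Total output Q = 261/8, so price P = 286 - 4·(261/8) = 311/2.

155.50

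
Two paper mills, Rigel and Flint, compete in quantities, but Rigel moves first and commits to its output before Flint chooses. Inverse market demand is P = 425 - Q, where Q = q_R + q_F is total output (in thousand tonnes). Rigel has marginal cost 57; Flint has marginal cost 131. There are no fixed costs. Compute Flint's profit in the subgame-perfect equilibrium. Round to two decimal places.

Solve by backward induction. Given q_R, the follower Flint maximises π_F = (425 - q_R - q_F)q_F - 131q_F.
∂π_F/∂q_F = 294 - q_R - 2q_F = 0 gives the reaction function q_F = (294 - q_R)/2.
Rigel substitutes q_F(q_R) into its own profit: π_R = q_R(425 - q_R - (294 - q_R)/2) - 57q_R = (278 - (1/2)q_R)q_R - 57q_R.
Maximising: ∂π_R/∂q_R = 221 - q_R = 0, giving q_R = 221.
Then q_F = (294 - 221)/2 = 73/2.
Price P = 425 - 515/2 = 335/2.
Flint's profit: (335/2 - 131)·(73/2) = 1332.2500.

1332.25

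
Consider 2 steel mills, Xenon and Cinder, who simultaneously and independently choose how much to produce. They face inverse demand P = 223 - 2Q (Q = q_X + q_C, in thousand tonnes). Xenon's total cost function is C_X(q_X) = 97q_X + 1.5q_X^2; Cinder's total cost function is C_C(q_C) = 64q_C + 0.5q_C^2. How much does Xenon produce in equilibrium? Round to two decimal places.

10.06

Xenon's profit: π_X = (223 - 2Q)q_X - (97q_X + (3/2)q_X²). Setting ∂π_X/∂q_X = 0: 126 - 7q_X - 2(q_C) = 0.
Cinder's profit: π_C = (223 - 2Q)q_C - (64q_C + (1/2)q_C²). Setting ∂π_C/∂q_C = 0: 159 - 5q_C - 2(q_X) = 0.
Best responses: q_X = (126 - 2q_C)/7, q_C = (159 - 2q_X)/5.
Solving the pair: q_X = 312/31, q_C = 861/31.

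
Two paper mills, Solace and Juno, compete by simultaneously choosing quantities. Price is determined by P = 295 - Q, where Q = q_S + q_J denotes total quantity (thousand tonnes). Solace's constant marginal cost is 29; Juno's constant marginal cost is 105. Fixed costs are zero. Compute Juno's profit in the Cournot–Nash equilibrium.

1444

Solace's profit: π_S = (295 - Q)q_S - (29q_S). Setting ∂π_S/∂q_S = 0: 266 - 2q_S - (q_J) = 0.
Juno's profit: π_J = (295 - Q)q_J - (105q_J). Setting ∂π_J/∂q_J = 0: 190 - 2q_J - (q_S) = 0.
Best responses: q_S = (266 - q_J)/2, q_J = (190 - q_S)/2.
Solving the pair: q_S = 114, q_J = 38.
Price P = 295 - 152 = 143.
Juno's profit: (143 - 105)·38 = 1444.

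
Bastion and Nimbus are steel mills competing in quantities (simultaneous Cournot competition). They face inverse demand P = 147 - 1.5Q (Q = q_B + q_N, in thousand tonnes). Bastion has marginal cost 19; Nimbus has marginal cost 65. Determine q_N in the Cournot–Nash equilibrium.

Bastion's profit: π_B = (147 - 1.5Q)q_B - (19q_B). Setting ∂π_B/∂q_B = 0: 128 - 3q_B - (3/2)(q_N) = 0.
Nimbus's profit: π_N = (147 - 1.5Q)q_N - (65q_N). Setting ∂π_N/∂q_N = 0: 82 - 3q_N - (3/2)(q_B) = 0.
Best responses: q_B = (128 - (3/2)q_N)/3, q_N = (82 - (3/2)q_B)/3.
Substituting one into the other gives q_B = 116/3 and q_N = 8.

8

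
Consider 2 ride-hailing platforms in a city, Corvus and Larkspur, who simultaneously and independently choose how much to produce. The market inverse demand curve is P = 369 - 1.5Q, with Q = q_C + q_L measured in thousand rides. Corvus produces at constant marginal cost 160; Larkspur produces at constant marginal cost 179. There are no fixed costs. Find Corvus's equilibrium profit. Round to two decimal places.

3850.67

Corvus's profit: π_C = (369 - 1.5Q)q_C - (160q_C). Setting ∂π_C/∂q_C = 0: 209 - 3q_C - (3/2)(q_L) = 0.
Larkspur's first-order condition: 190 - 3q_L - (3/2)(q_C) = 0.
Rearranging gives the reaction functions q_C = (209 - (3/2)q_L)/3 and q_L = (190 - (3/2)q_C)/3.
Solving the pair: q_C = 152/3, q_L = 38.
Price P = 369 - (3/2)·(266/3) = 236.
Corvus's profit: (236 - 160)·(152/3) = 3850.6667.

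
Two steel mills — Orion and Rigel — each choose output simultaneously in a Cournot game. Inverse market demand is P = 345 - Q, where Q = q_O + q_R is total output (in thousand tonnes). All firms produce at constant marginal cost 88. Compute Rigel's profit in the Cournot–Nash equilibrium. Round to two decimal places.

Each firm earns π_i = (345 - Q)q_i - 88q_i.
First-order condition (treating rivals' output as given): 257 - 2q_i - q_j = 0.
By symmetry each firm produces the same amount; substituting q_j = q_i yields q_i = 257/3.
Price P = 345 - 514/3 = 521/3.
Rigel's profit: (521/3 - 88)·(257/3) = 7338.7778.

7338.78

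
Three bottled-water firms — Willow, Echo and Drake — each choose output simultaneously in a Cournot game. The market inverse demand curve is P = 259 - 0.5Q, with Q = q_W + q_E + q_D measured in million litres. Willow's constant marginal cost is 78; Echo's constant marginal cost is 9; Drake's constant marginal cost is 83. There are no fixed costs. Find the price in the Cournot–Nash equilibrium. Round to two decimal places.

107.25

Willow's profit: π_W = (259 - 0.5Q)q_W - (78q_W). Setting ∂π_W/∂q_W = 0: 181 - q_W - (1/2)(q_E + q_D) = 0.
Echo's first-order condition: 250 - q_E - (1/2)(q_W + q_D) = 0.
Drake's first-order condition: 176 - q_D - (1/2)(q_W + q_E) = 0.
Adding the 3 conditions: 607 − Q − Q = 0, i.e. Q = 607/2.
Back-substituting: q_W = (181 − 607/4)/(1/2) = 117/2, q_E = (250 − 607/4)/(1/2) = 393/2, q_D = (176 − 607/4)/(1/2) = 97/2.
Total output Q = 607/2, so price P = 259 - (1/2)·(607/2) = 429/4.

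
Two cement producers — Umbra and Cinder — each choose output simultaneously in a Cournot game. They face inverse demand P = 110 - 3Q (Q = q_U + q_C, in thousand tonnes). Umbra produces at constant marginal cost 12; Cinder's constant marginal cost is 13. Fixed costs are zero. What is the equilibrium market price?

Umbra's profit: π_U = (110 - 3Q)q_U - (12q_U). Setting ∂π_U/∂q_U = 0: 98 - 6q_U - 3(q_C) = 0.
Cinder's profit: π_C = (110 - 3Q)q_C - (13q_C). Setting ∂π_C/∂q_C = 0: 97 - 6q_C - 3(q_U) = 0.
So q_U = (98 - 3q_C)/6 and q_C = (97 - 3q_U)/6.
Solving the pair: q_U = 11, q_C = 32/3.
Total output Q = 65/3, so price P = 110 - 3·(65/3) = 45.

45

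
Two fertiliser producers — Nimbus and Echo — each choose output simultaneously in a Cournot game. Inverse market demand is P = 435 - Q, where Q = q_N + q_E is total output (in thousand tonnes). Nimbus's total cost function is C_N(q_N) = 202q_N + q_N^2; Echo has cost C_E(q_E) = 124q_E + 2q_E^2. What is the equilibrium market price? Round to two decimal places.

343.78

Nimbus's profit: π_N = (435 - Q)q_N - (202q_N + q_N²). Setting ∂π_N/∂q_N = 0: 233 - 4q_N - (q_E) = 0.
Echo's profit: π_E = (435 - Q)q_E - (124q_E + 2q_E²). Setting ∂π_E/∂q_E = 0: 311 - 6q_E - (q_N) = 0.
Rearranging gives the reaction functions q_N = (233 - q_E)/4 and q_E = (311 - q_N)/6.
Substituting one into the other gives q_N = 1087/23 and q_E = 1011/23.
Total output Q = 91.2174, so price P = 435 - 91.2174 = 343.7826.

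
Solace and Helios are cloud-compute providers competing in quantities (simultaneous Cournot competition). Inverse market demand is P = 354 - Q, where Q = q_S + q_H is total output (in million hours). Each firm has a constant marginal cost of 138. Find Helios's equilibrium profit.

5184

Each firm earns π_i = (354 - Q)q_i - 138q_i.
First-order condition (treating rivals' output as given): 216 - 2q_i - q_j = 0.
With identical firms every q_j equals q_i, so q_j = q_i and 216 = 3q_i, giving q_i = 72.
Price P = 354 - 144 = 210.
Helios's profit: (210 - 138)·72 = 5184.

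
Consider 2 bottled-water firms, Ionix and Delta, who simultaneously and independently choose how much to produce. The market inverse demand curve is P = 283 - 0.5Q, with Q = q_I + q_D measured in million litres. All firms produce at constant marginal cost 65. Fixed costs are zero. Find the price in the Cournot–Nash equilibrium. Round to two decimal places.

A representative firm's profit is π_i = q_i(283 - 0.5Q) - 65q_i.
First-order condition (treating rivals' output as given): 218 - q_i - (1/2)q_j = 0.
With identical firms every q_j equals q_i, so q_j = q_i and 218 = (3/2)q_i, giving q_i = 436/3.
Total output Q = 872/3, so price P = 283 - (1/2)·(872/3) = 413/3.

137.67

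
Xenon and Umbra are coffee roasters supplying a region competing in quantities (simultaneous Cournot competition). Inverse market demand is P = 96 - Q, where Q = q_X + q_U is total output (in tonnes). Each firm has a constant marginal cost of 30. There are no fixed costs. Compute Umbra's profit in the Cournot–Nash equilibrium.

484

A representative firm's profit is π_i = q_i(96 - Q) - 30q_i.
First-order condition (treating rivals' output as given): 66 - 2q_i - q_j = 0.
With identical firms every q_j equals q_i, so q_j = q_i and 66 = 3q_i, giving q_i = 22.
Price P = 96 - 44 = 52.
Umbra's profit: (52 - 30)·22 = 484.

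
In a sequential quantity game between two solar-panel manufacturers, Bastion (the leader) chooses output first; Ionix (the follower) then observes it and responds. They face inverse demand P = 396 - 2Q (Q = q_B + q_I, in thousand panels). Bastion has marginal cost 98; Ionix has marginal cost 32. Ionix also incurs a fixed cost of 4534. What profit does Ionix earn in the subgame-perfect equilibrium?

Solve by backward induction. Given q_B, the follower Ionix maximises π_I = (396 - 2q_B - 2q_I)q_I - 32q_I.
∂π_I/∂q_I = 364 - 2q_B - 4q_I = 0 gives the reaction function q_I = (364 - 2q_B)/4.
Bastion substitutes q_I(q_B) into its own profit: π_B = q_B(396 - 2q_B - (364 - 2q_B)/2) - 98q_B = (214 - q_B)q_B - 98q_B.
The leader's first-order condition 116 - 2q_B = 0 yields q_B = 58.
Then q_I = (364 - 2·58)/4 = 62.
Price P = 396 - 2·120 = 156.
Ionix's profit: (156 - 32)·62 - 4534 = 3154.

3154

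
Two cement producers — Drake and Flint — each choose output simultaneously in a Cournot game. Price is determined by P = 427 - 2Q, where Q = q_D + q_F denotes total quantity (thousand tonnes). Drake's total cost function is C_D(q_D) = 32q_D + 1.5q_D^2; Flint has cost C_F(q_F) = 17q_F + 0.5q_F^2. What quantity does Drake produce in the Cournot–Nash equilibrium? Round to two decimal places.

37.26

Drake's profit: π_D = (427 - 2Q)q_D - (32q_D + (3/2)q_D²). Setting ∂π_D/∂q_D = 0: 395 - 7q_D - 2(q_F) = 0.
Flint's first-order condition: 410 - 5q_F - 2(q_D) = 0.
So q_D = (395 - 2q_F)/7 and q_F = (410 - 2q_D)/5.
Solving the pair: q_D = 1155/31, q_F = 67.0968.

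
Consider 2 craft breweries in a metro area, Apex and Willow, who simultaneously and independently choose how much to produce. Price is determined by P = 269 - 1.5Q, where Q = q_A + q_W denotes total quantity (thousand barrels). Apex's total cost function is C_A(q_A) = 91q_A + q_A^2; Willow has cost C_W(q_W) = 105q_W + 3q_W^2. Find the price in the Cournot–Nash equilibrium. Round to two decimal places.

Apex's profit: π_A = (269 - 1.5Q)q_A - (91q_A + q_A²). Setting ∂π_A/∂q_A = 0: 178 - 5q_A - (3/2)(q_W) = 0.
Willow's profit: π_W = (269 - 1.5Q)q_W - (105q_W + 3q_W²). Setting ∂π_W/∂q_W = 0: 164 - 9q_W - (3/2)(q_A) = 0.
Best responses: q_A = (178 - (3/2)q_W)/5, q_W = (164 - (3/2)q_A)/9.
Substituting one into the other gives q_A = 1808/57 and q_W = 12.9357.
Total output Q = 44.6550, so price P = 269 - (3/2)·44.6550 = 202.0175.

202.02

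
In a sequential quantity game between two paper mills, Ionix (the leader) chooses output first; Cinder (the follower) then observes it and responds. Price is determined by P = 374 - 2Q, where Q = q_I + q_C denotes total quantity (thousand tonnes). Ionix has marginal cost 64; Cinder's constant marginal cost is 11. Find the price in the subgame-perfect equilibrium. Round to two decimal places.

128.25

The follower Cinder best-responds to any q_I: π_C = (374 - 2Q)q_C - 11q_C.
∂π_C/∂q_C = 363 - 2q_I - 4q_C = 0 gives the reaction function q_C = (363 - 2q_I)/4.
The leader anticipates this reaction. Substituting into P = 374 - 2Q gives P = 385/2 - q_I, so π_I = (385/2 - q_I)q_I - 64q_I.
Maximising: ∂π_I/∂q_I = 257/2 - 2q_I = 0, giving q_I = 257/4.
Then q_C = (363 - 2·(257/4))/4 = 469/8.
Total output Q = 983/8, so price P = 374 - 2·(983/8) = 513/4.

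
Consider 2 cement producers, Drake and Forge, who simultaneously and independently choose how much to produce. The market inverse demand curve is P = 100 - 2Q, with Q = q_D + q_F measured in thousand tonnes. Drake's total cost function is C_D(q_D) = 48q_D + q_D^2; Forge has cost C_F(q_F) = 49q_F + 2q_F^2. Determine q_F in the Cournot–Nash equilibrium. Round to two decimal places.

4.59

Drake's profit: π_D = (100 - 2Q)q_D - (48q_D + q_D²). Setting ∂π_D/∂q_D = 0: 52 - 6q_D - 2(q_F) = 0.
Forge's profit: π_F = (100 - 2Q)q_F - (49q_F + 2q_F²). Setting ∂π_F/∂q_F = 0: 51 - 8q_F - 2(q_D) = 0.
Rearranging gives the reaction functions q_D = (52 - 2q_F)/6 and q_F = (51 - 2q_D)/8.
Solving the pair: q_D = 157/22, q_F = 101/22.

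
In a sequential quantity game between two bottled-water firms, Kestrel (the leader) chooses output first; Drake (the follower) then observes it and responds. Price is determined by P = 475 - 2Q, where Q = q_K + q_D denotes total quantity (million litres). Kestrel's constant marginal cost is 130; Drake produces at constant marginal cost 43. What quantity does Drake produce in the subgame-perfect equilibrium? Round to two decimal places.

75.75

Solve by backward induction. Given q_K, the follower Drake maximises π_D = (475 - 2q_K - 2q_D)q_D - 43q_D.
Follower FOC: 432 - 2q_K - 4q_D = 0, so q_D(q_K) = (432 - 2q_K)/4.
The leader anticipates this reaction. Substituting into P = 475 - 2Q gives P = 259 - q_K, so π_K = (259 - q_K)q_K - 130q_K.
Maximising: ∂π_K/∂q_K = 129 - 2q_K = 0, giving q_K = 129/2.
Then q_D = (432 - 2·(129/2))/4 = 303/4.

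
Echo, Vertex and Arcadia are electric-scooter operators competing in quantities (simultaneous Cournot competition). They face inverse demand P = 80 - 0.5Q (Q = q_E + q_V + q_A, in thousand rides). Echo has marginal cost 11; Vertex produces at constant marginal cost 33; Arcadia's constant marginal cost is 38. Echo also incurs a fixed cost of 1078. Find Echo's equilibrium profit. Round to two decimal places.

662.50

Echo's profit: π_E = (80 - 0.5Q)q_E - (11q_E). Setting ∂π_E/∂q_E = 0: 69 - q_E - (1/2)(q_V + q_A) = 0.
Vertex's profit: π_V = (80 - 0.5Q)q_V - (33q_V). Setting ∂π_V/∂q_V = 0: 47 - q_V - (1/2)(q_E + q_A) = 0.
Arcadia's profit: π_A = (80 - 0.5Q)q_A - (38q_A). Setting ∂π_A/∂q_A = 0: 42 - q_A - (1/2)(q_E + q_V) = 0.
Summing all 3 equations gives 158 − 2Q = 0, hence Q = 79.
Back-substituting: q_E = (69 − 79/2)/(1/2) = 59, q_V = (47 − 79/2)/(1/2) = 15, q_A = (42 − 79/2)/(1/2) = 5.
Price P = 80 - (1/2)·79 = 81/2.
Echo's profit: (81/2 - 11)·59 - 1078 = 1325/2.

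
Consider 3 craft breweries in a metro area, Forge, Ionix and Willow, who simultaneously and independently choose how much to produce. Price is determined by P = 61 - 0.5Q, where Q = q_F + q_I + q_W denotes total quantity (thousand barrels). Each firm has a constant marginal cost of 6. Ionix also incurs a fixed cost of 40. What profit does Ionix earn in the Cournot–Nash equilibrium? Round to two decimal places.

338.13

A representative firm's profit is π_i = q_i(61 - 0.5Q) - 6q_i.
Setting ∂π_i/∂q_i = 0 with rivals' quantities fixed: 55 - q_i - (1/2)·Σ_{j≠i} q_j = 0.
By symmetry each firm produces the same amount; substituting Σ_{j≠i} q_j = 2q_i yields q_i = 55/2.
Price P = 61 - (1/2)·(165/2) = 79/4.
Ionix's profit: (79/4 - 6)·(55/2) - 40 = 338.1250.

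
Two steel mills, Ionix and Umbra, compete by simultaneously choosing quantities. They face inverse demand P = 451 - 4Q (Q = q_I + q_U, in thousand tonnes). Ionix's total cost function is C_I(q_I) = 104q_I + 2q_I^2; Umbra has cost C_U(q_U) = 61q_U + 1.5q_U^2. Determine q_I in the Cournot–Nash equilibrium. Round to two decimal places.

19.46

Ionix's profit: π_I = (451 - 4Q)q_I - (104q_I + 2q_I²). Setting ∂π_I/∂q_I = 0: 347 - 12q_I - 4(q_U) = 0.
Umbra's first-order condition: 390 - 11q_U - 4(q_I) = 0.
Rearranging gives the reaction functions q_I = (347 - 4q_U)/12 and q_U = (390 - 4q_I)/11.
Solving the pair: q_I = 19.4569, q_U = 823/29.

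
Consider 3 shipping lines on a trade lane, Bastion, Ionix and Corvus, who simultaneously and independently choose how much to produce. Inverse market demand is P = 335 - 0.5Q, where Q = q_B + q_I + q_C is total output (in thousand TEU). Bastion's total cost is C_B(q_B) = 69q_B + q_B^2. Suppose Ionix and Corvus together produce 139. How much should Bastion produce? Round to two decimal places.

With rivals' combined output fixed at 139, Bastion's profit is π_B = (335 - (1/2)·139 - (1/2)q_B)q_B - (69q_B + q_B²) = (531/2 - (1/2)q_B)q_B - (69q_B + q_B²).
∂π_B/∂q_B = 393/2 - 3q_B = 0, so q_B = 131/2.

65.50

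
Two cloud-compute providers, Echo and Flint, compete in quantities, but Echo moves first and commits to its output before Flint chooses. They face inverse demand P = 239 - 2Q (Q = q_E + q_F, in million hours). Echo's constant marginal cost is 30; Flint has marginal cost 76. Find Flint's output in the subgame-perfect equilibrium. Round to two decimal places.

8.88

Solve by backward induction. Given q_E, the follower Flint maximises π_F = (239 - 2q_E - 2q_F)q_F - 76q_F.
∂π_F/∂q_F = 163 - 2q_E - 4q_F = 0 gives the reaction function q_F = (163 - 2q_E)/4.
The leader anticipates this reaction. Substituting into P = 239 - 2Q gives P = 315/2 - q_E, so π_E = (315/2 - q_E)q_E - 30q_E.
The leader's first-order condition 255/2 - 2q_E = 0 yields q_E = 255/4.
Then q_F = (163 - 2·(255/4))/4 = 71/8.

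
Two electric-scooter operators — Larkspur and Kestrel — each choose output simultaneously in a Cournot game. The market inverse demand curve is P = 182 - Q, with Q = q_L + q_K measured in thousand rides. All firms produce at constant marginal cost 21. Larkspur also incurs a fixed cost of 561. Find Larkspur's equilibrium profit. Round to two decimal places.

Each firm earns π_i = (182 - Q)q_i - 21q_i.
Setting ∂π_i/∂q_i = 0 with rivals' quantities fixed: 161 - 2q_i - q_j = 0.
By symmetry each firm produces the same amount; substituting q_j = q_i yields q_i = 161/3.
Price P = 182 - 322/3 = 224/3.
Larkspur's profit: (224/3 - 21)·(161/3) - 561 = 2319.1111.

2319.11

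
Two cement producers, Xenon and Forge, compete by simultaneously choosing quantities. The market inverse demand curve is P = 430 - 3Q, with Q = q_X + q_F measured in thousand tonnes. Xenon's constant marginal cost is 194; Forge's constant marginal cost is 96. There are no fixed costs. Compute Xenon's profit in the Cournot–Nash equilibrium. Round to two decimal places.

Xenon's profit: π_X = (430 - 3Q)q_X - (194q_X). Setting ∂π_X/∂q_X = 0: 236 - 6q_X - 3(q_F) = 0.
Forge's first-order condition: 334 - 6q_F - 3(q_X) = 0.
So q_X = (236 - 3q_F)/6 and q_F = (334 - 3q_X)/6.
Substituting one into the other gives q_X = 46/3 and q_F = 48.
Price P = 430 - 3·(190/3) = 240.
Xenon's profit: (240 - 194)·(46/3) = 705.3333.

705.33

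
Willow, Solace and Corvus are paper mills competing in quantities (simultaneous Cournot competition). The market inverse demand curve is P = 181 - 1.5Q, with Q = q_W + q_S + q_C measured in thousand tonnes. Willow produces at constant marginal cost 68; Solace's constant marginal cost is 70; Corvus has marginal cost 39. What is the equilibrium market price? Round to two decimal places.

89.50

Willow's profit: π_W = (181 - 1.5Q)q_W - (68q_W). Setting ∂π_W/∂q_W = 0: 113 - 3q_W - (3/2)(q_S + q_C) = 0.
Solace's profit: π_S = (181 - 1.5Q)q_S - (70q_S). Setting ∂π_S/∂q_S = 0: 111 - 3q_S - (3/2)(q_W + q_C) = 0.
Corvus's first-order condition: 142 - 3q_C - (3/2)(q_W + q_S) = 0.
Summing all 3 equations gives 366 − 6Q = 0, hence Q = 61.
Back-substituting: q_W = (113 − 183/2)/(3/2) = 43/3, q_S = (111 − 183/2)/(3/2) = 13, q_C = (142 − 183/2)/(3/2) = 101/3.
Total output Q = 61, so price P = 181 - (3/2)·61 = 179/2.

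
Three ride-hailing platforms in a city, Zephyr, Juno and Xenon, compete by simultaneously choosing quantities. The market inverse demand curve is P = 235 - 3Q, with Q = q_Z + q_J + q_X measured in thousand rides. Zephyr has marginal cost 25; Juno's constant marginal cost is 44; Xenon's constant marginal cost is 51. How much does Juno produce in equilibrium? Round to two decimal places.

14.92

Zephyr's profit: π_Z = (235 - 3Q)q_Z - (25q_Z). Setting ∂π_Z/∂q_Z = 0: 210 - 6q_Z - 3(q_J + q_X) = 0.
Juno's profit: π_J = (235 - 3Q)q_J - (44q_J). Setting ∂π_J/∂q_J = 0: 191 - 6q_J - 3(q_Z + q_X) = 0.
Xenon's profit: π_X = (235 - 3Q)q_X - (51q_X). Setting ∂π_X/∂q_X = 0: 184 - 6q_X - 3(q_Z + q_J) = 0.
Summing all 3 equations gives 585 − 12Q = 0, hence Q = 195/4.
Back-substituting: q_Z = (210 − 585/4)/3 = 85/4, q_J = (191 − 585/4)/3 = 179/12, q_X = (184 − 585/4)/3 = 151/12.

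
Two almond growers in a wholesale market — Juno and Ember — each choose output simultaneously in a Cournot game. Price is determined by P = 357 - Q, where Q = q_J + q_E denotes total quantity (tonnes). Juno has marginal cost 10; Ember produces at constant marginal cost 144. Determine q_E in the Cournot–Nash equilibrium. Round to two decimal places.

26.33

Juno's profit: π_J = (357 - Q)q_J - (10q_J). Setting ∂π_J/∂q_J = 0: 347 - 2q_J - (q_E) = 0.
Ember's profit: π_E = (357 - Q)q_E - (144q_E). Setting ∂π_E/∂q_E = 0: 213 - 2q_E - (q_J) = 0.
So q_J = (347 - q_E)/2 and q_E = (213 - q_J)/2.
Substituting one into the other gives q_J = 481/3 and q_E = 79/3.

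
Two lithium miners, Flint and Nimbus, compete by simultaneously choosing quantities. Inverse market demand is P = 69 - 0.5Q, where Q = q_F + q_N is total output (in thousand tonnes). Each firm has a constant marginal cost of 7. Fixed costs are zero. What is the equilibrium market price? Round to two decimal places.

27.67

A representative firm's profit is π_i = q_i(69 - 0.5Q) - 7q_i.
Setting ∂π_i/∂q_i = 0 with rivals' quantities fixed: 62 - q_i - (1/2)q_j = 0.
With identical firms every q_j equals q_i, so q_j = q_i and 62 = (3/2)q_i, giving q_i = 124/3.
Total output Q = 248/3, so price P = 69 - (1/2)·(248/3) = 83/3.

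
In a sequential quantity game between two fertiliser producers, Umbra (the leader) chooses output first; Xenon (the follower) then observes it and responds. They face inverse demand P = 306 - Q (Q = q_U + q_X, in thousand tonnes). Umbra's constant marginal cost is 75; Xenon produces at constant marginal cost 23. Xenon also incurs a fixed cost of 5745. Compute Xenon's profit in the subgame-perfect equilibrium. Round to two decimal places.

Solve by backward induction. Given q_U, the follower Xenon maximises π_X = (306 - q_U - q_X)q_X - 23q_X.
∂π_X/∂q_X = 283 - q_U - 2q_X = 0 gives the reaction function q_X = (283 - q_U)/2.
The leader anticipates this reaction. Substituting into P = 306 - Q gives P = 329/2 - (1/2)q_U, so π_U = (329/2 - (1/2)q_U)q_U - 75q_U.
Maximising: ∂π_U/∂q_U = 179/2 - q_U = 0, giving q_U = 179/2.
Then q_X = (283 - 179/2)/2 = 387/4.
Price P = 306 - 745/4 = 479/4.
Xenon's profit: (479/4 - 23)·(387/4) - 5745 = 3615.5625.

3615.56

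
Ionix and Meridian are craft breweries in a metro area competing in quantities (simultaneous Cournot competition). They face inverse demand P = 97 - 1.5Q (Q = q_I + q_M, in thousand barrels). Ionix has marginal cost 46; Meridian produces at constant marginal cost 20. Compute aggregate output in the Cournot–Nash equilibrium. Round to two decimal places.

Ionix's profit: π_I = (97 - 1.5Q)q_I - (46q_I). Setting ∂π_I/∂q_I = 0: 51 - 3q_I - (3/2)(q_M) = 0.
Meridian's first-order condition: 77 - 3q_M - (3/2)(q_I) = 0.
Best responses: q_I = (51 - (3/2)q_M)/3, q_M = (77 - (3/2)q_I)/3.
Substituting one into the other gives q_I = 50/9 and q_M = 206/9.
Total output Q = 50/9 + 206/9 = 256/9.

28.44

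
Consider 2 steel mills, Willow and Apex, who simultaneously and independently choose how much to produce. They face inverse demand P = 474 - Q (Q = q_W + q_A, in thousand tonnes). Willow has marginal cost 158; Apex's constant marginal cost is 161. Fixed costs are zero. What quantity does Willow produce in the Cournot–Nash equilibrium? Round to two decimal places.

Willow's profit: π_W = (474 - Q)q_W - (158q_W). Setting ∂π_W/∂q_W = 0: 316 - 2q_W - (q_A) = 0.
Apex's first-order condition: 313 - 2q_A - (q_W) = 0.
Rearranging gives the reaction functions q_W = (316 - q_A)/2 and q_A = (313 - q_W)/2.
Substituting one into the other gives q_W = 319/3 and q_A = 310/3.

106.33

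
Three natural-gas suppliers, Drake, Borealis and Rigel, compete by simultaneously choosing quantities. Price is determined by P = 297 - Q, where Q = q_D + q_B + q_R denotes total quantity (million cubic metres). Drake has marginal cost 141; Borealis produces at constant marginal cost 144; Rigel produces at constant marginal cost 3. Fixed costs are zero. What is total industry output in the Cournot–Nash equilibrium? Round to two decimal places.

150.75

Drake's profit: π_D = (297 - Q)q_D - (141q_D). Setting ∂π_D/∂q_D = 0: 156 - 2q_D - (q_B + q_R) = 0.
Borealis's first-order condition: 153 - 2q_B - (q_D + q_R) = 0.
Rigel's profit: π_R = (297 - Q)q_R - (3q_R). Setting ∂π_R/∂q_R = 0: 294 - 2q_R - (q_D + q_B) = 0.
Summing all 3 equations gives 603 − 4Q = 0, hence Q = 603/4.
Back-substituting: q_D = (156 − 603/4) = 21/4, q_B = (153 − 603/4) = 9/4, q_R = (294 − 603/4) = 573/4.
Total output Q = 21/4 + 9/4 + 573/4 = 603/4.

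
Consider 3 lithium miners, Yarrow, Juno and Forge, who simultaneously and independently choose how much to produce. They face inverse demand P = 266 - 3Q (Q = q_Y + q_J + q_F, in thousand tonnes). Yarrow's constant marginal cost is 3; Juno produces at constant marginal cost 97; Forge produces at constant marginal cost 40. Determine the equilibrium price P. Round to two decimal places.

101.50

Yarrow's profit: π_Y = (266 - 3Q)q_Y - (3q_Y). Setting ∂π_Y/∂q_Y = 0: 263 - 6q_Y - 3(q_J + q_F) = 0.
Juno's profit: π_J = (266 - 3Q)q_J - (97q_J). Setting ∂π_J/∂q_J = 0: 169 - 6q_J - 3(q_Y + q_F) = 0.
Forge's first-order condition: 226 - 6q_F - 3(q_Y + q_J) = 0.
Summing all 3 equations gives 658 − 12Q = 0, hence Q = 329/6.
Back-substituting: q_Y = (263 − 329/2)/3 = 197/6, q_J = (169 − 329/2)/3 = 3/2, q_F = (226 − 329/2)/3 = 41/2.
Total output Q = 329/6, so price P = 266 - 3·(329/6) = 203/2.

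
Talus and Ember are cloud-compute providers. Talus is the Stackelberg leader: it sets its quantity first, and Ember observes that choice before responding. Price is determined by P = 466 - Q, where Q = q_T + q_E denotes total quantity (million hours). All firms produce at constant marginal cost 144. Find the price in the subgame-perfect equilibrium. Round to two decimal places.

Solve by backward induction. Given q_T, the follower Ember maximises π_E = (466 - q_T - q_E)q_E - 144q_E.
Setting the follower's marginal profit to zero, 322 - q_T - 2q_E = 0, i.e. q_E = (322 - q_T)/2.
The leader anticipates this reaction. Substituting into P = 466 - Q gives P = 305 - (1/2)q_T, so π_T = (305 - (1/2)q_T)q_T - 144q_T.
Leader FOC: 161 - q_T = 0, so q_T = 161.
Then q_E = (322 - 161)/2 = 161/2.
Total output Q = 483/2, so price P = 466 - 483/2 = 449/2.

224.50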